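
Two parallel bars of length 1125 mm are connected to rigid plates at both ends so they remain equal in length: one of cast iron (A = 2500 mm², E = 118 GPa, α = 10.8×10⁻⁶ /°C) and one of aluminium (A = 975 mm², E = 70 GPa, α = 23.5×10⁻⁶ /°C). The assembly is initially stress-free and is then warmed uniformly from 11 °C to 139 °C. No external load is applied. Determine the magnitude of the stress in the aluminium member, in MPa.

Both members must finish at the same length. With the larger α, the aluminium tends to over-expand; the plates restrain it, putting the aluminium in compression and the cast iron in tension. With no external load the two internal forces are equal and opposite, magnitude P.
Setting the final lengths equal and cancelling L: (α₁ − α₂)ΔT = P/(A₁E₁) + P/(A₂E₂).
|α₁ − α₂|·ΔT = 12.7×10⁻⁶ × 128 = 0.001626.
1/(A₁E₁) + 1/(A₂E₂) = 1/(2500×118×10³) + 1/(975×70×10³) = 1.804×10⁻⁸ N⁻¹.
So P = 0.001626 / 1.804×10⁻⁸ = 90.1 kN.
σ_{aluminium} = P/A₂ = 90100/975 = 92.41 MPa, compressive.

σ ≈ 92.4 MPa (compressive)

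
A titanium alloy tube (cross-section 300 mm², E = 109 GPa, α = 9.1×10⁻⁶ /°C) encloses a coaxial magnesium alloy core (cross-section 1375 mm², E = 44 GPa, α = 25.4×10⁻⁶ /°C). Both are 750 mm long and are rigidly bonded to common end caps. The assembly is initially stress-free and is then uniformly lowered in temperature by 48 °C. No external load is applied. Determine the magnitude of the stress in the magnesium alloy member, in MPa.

σ ≈ 12.1 MPa (tensile)

Equilibrium of a rigid end plate with no external load gives equal and opposite internal forces ±P in the two members. Since α_{magnesium alloy} > α_{titanium alloy}, cooling drives the magnesium alloy into tension and the titanium alloy into compression.
Setting the final lengths equal and cancelling L: (α₁ − α₂)ΔT = P/(A₁E₁) + P/(A₂E₂).
|α₁ − α₂|·ΔT = 16.3×10⁻⁶ × 48 = 0.0007824.
1/(A₁E₁) + 1/(A₂E₂) = 1/(300×109×10³) + 1/(1375×44×10³) = 4.711×10⁻⁸ N⁻¹.
P = 0.0007824 / 4.711×10⁻⁸ = 16610 N = 16.61 kN.
σ_{magnesium alloy} = P/A₂ = 16610/1375 = 12.08 MPa, tensile.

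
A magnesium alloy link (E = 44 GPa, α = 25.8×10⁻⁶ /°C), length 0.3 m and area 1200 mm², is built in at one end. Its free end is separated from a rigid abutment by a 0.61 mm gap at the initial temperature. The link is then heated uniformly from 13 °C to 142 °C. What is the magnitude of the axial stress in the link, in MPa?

Unrestrained expansion: δ_free = αΔT L = 25.8×10⁻⁶ × 129 × 300 = 0.9985 mm.
After closing the 0.61 mm clearance, 0.9985 − 0.61 = 0.3885 mm of expansion remains to be suppressed by the wall.
Compatibility: PL/(AE) = 0.3885 mm, so σ = P/A = E × (0.3885/300) = 56.97 MPa.

σ ≈ 57 MPa (compressive)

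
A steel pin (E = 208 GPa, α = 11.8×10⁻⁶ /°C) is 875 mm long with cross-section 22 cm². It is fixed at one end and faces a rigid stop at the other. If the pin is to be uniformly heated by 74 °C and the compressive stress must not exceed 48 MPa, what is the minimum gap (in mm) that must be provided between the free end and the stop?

With no wall the pin would lengthen by αΔT L = 11.8×10⁻⁶ × 74 × 875 = 0.7641 mm.
At the allowable stress the elastic shortening the wall may impose is σL/E = 48 × 875 / (208×10³) = 0.2019 mm.
So the gap has to take up the difference, g_min = δ_free − σL/E = 0.7641 − 0.2019 = 0.5621 mm.

g ≈ 0.562 mm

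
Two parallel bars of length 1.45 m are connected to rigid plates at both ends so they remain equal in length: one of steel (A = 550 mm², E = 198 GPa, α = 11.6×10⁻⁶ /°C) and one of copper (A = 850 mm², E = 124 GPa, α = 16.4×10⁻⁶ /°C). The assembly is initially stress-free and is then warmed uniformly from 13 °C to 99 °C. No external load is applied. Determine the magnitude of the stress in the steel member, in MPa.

Both members must finish at the same length. With the larger α, the copper tends to over-expand; the plates restrain it, putting the copper in compression and the steel in tension. With no external load the two internal forces are equal and opposite, magnitude P.
Setting the final lengths equal and cancelling L: (α₁ − α₂)ΔT = P/(A₁E₁) + P/(A₂E₂).
|α₁ − α₂|·ΔT = 4.8×10⁻⁶ × 86 = 0.0004128.
1/(A₁E₁) + 1/(A₂E₂) = 1/(550×198×10³) + 1/(850×124×10³) = 1.867×10⁻⁸ N⁻¹.
So P = 0.0004128 / 1.867×10⁻⁸ = 22.11 kN.
σ_{steel} = P/A₁ = 22110/550 = 40.2 MPa, tensile.

σ ≈ 40.2 MPa (tensile)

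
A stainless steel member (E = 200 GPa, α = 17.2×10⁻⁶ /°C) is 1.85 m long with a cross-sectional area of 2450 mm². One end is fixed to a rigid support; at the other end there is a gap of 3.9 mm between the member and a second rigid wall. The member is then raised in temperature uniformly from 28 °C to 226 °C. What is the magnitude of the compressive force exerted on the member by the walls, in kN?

Unrestrained expansion: δ_free = αΔT L = 17.2×10⁻⁶ × 198 × 1850 = 6.3 mm.
This exceeds the 3.9 mm gap, so the wall pushes back. The portion of expansion that must be recovered elastically is δ_free − gap = 6.3 − 3.9 = 2.4 mm.
Compatibility: PL/(AE) = 2.4 mm, so σ = P/A = E × (2.4/1850) = 259.5 MPa.
P = σA = 259.5 × 2450 = 635.8 kN.

P ≈ 636 kN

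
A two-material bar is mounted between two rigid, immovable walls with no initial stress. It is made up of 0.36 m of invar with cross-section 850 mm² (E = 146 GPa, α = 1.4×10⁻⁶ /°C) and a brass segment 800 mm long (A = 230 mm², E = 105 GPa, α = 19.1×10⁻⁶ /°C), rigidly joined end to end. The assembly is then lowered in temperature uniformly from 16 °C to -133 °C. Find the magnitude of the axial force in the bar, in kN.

With the walls removed the bar would change length by δ_free = Σ αᵢΔT Lᵢ = 1.4×10⁻⁶×149×360 + 19.1×10⁻⁶×149×800 = 2.352 mm.
The rigid supports impose zero overall length change; the single axial force P common to all segments must satisfy P Σ Lᵢ/(AᵢEᵢ) = δ_free.
Σ Lᵢ/(AᵢEᵢ) = 360/(850×146×10³) + 800/(230×105×10³) = 3.603×10⁻⁵ mm/N.
Hence P = δ_free / Σ(L/AE) = 2.352/3.603×10⁻⁵ = 65.28 kN (tensile).

P ≈ 65.3 kN (tensile)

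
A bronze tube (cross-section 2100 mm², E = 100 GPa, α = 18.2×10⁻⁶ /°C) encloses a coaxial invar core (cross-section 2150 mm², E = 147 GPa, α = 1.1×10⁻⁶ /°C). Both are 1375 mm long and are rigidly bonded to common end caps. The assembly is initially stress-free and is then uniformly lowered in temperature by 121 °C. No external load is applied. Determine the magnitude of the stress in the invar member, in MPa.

Both members must finish at the same length. With the larger α, the bronze tends to over-contract; the plates restrain it, putting the bronze in tension and the invar in compression. With no external load the two internal forces are equal and opposite, magnitude P.
Equating the net (thermal + elastic) strains gives |α₁ − α₂|·ΔT = P·[1/(A₁E₁) + 1/(A₂E₂)].
|α₁ − α₂|·ΔT = 17.1×10⁻⁶ × 121 = 0.002069.
1/(A₁E₁) + 1/(A₂E₂) = 1/(2100×100×10³) + 1/(2150×147×10³) = 7.926×10⁻⁹ N⁻¹.
So P = 0.002069 / 7.926×10⁻⁹ = 261.1 kN.
σ_{invar} = P/A₂ = 261100/2150 = 121.4 MPa, compressive.

σ ≈ 121 MPa (compressive)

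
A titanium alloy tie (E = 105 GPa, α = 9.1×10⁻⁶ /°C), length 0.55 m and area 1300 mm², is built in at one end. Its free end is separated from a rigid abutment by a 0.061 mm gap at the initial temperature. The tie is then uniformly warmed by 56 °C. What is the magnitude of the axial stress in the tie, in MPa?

σ ≈ 41.9 MPa (compressive)

Unrestrained expansion: δ_free = αΔT L = 9.1×10⁻⁶ × 56 × 550 = 0.2803 mm.
After closing the 0.061 mm clearance, 0.2803 − 0.061 = 0.2193 mm of expansion remains to be suppressed by the wall.
Compatibility: PL/(AE) = 0.2193 mm, so σ = P/A = E × (0.2193/550) = 41.86 MPa.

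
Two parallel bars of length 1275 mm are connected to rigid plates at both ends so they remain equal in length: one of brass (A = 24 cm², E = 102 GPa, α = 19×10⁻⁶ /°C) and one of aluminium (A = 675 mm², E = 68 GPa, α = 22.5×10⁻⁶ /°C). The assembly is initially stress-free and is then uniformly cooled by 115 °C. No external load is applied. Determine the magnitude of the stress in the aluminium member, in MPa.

σ ≈ 23 MPa (tensile)

Equilibrium of a rigid end plate with no external load gives equal and opposite internal forces ±P in the two members. Since α_{aluminium} > α_{brass}, cooling drives the aluminium into tension and the brass into compression.
Equating the net (thermal + elastic) strains gives |α₁ − α₂|·ΔT = P·[1/(A₁E₁) + 1/(A₂E₂)].
|α₁ − α₂|·ΔT = 3.5×10⁻⁶ × 115 = 0.0004025.
1/(A₁E₁) + 1/(A₂E₂) = 1/(2400×102×10³) + 1/(675×68×10³) = 2.587×10⁻⁸ N⁻¹.
So P = 0.0004025 / 2.587×10⁻⁸ = 15.56 kN.
σ_{aluminium} = P/A₂ = 15560/675 = 23.05 MPa, tensile.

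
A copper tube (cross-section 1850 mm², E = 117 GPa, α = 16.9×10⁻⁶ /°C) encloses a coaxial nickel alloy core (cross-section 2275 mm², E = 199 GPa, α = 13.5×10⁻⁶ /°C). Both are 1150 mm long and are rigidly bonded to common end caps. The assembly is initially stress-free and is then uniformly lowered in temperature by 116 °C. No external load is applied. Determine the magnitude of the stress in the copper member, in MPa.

σ ≈ 31.2 MPa (tensile)

Both members must finish at the same length. With the larger α, the copper tends to over-contract; the plates restrain it, putting the copper in tension and the nickel alloy in compression. With no external load the two internal forces are equal and opposite, magnitude P.
Equating the net (thermal + elastic) strains gives |α₁ − α₂|·ΔT = P·[1/(A₁E₁) + 1/(A₂E₂)].
|α₁ − α₂|·ΔT = 3.4×10⁻⁶ × 116 = 0.0003944.
1/(A₁E₁) + 1/(A₂E₂) = 1/(1850×117×10³) + 1/(2275×199×10³) = 6.829×10⁻⁹ N⁻¹.
P = 0.0003944 / 6.829×10⁻⁹ = 57750 N = 57.75 kN.
σ_{copper} = P/A₁ = 57750/1850 = 31.22 MPa, tensile.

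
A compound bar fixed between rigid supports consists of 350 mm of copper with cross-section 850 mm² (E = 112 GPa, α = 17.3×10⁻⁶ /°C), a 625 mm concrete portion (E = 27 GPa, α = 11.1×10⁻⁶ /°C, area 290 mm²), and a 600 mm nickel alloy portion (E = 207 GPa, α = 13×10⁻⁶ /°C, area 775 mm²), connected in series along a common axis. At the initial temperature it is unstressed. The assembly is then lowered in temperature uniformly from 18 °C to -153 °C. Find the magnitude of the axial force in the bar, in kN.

With the walls removed the bar would change length by δ_free = Σ αᵢΔT Lᵢ = 17.3×10⁻⁶×171×350 + 11.1×10⁻⁶×171×625 + 13×10⁻⁶×171×600 = 3.556 mm.
Since the ends are fixed, an axial force P builds up, equal in every segment, with P · Σ Lᵢ/(AᵢEᵢ) = δ_free.
The series flexibility is Σ Lᵢ/(AᵢEᵢ) = 350/(850×112×10³) + 625/(290×27×10³) + 600/(775×207×10³) = 8.724×10⁻⁵ mm/N.
Hence P = δ_free / Σ(L/AE) = 3.556/8.724×10⁻⁵ = 40.76 kN (tensile).

P ≈ 40.8 kN (tensile)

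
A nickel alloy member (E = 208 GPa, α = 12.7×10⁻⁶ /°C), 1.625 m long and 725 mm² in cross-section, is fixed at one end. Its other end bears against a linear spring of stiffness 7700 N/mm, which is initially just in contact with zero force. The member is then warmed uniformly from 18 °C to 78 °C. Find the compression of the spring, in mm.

δ ≈ 1.14 mm

The unrestrained thermal change is αΔT L = 12.7×10⁻⁶ × 60 × 1625 = 1.238 mm.
With a force P in the spring, the elastic change of the member is PL/(AE) and that of the spring is P/k; compatibility requires their sum to equal δ_free.
P [ L/(AE) + 1/k ] = δ_free → P [ 1625/(725×208×10³) + 1/(7700) ] = 1.238.
P = 1.238 / 0.0001406 = 8804 N.
Spring compression = P/k = 8804/(7700) = 1.143 mm.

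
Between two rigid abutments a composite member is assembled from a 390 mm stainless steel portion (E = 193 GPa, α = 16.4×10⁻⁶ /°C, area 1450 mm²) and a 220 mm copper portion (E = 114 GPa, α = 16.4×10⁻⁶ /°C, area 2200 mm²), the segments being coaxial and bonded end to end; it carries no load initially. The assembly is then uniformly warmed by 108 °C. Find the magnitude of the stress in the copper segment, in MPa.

Free thermal expansion of the whole bar: Σ αᵢΔT Lᵢ = 16.4×10⁻⁶×108×390 + 16.4×10⁻⁶×108×220 = 1.08 mm.
The walls prevent any net length change, so an axial force P (same in every segment) develops. Compatibility: P · Σ Lᵢ/(AᵢEᵢ) = δ_free.
Σ Lᵢ/(AᵢEᵢ) = 390/(1450×193×10³) + 220/(2200×114×10³) = 2.271×10⁻⁶ mm/N.
P = 1.08 / 2.271×10⁻⁶ = 475800 N = 475.8 kN, compressive.
σ_{copper} = P / A = 475800 / 2200 = 216.3 MPa.

σ ≈ 216 MPa (compressive)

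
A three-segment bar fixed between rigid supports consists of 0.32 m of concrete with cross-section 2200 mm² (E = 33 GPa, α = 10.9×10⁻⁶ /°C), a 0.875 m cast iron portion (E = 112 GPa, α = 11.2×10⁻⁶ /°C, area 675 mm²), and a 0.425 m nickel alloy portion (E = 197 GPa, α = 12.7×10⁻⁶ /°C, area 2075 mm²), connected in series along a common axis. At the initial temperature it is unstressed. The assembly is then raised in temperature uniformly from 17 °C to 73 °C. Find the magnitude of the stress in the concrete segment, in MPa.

With the walls removed the bar would change length by δ_free = Σ αᵢΔT Lᵢ = 10.9×10⁻⁶×56×320 + 11.2×10⁻⁶×56×875 + 12.7×10⁻⁶×56×425 = 1.046 mm.
The walls prevent any net length change, so an axial force P (same in every segment) develops. Compatibility: P · Σ Lᵢ/(AᵢEᵢ) = δ_free.
The series flexibility is Σ Lᵢ/(AᵢEᵢ) = 320/(2200×33×10³) + 875/(675×112×10³) + 425/(2075×197×10³) = 1.702×10⁻⁵ mm/N.
Hence P = δ_free / Σ(L/AE) = 1.046/1.702×10⁻⁵ = 61.47 kN (compressive).
σ_{concrete} = P / A = 61470 / 2200 = 27.94 MPa.

σ ≈ 27.9 MPa (compressive)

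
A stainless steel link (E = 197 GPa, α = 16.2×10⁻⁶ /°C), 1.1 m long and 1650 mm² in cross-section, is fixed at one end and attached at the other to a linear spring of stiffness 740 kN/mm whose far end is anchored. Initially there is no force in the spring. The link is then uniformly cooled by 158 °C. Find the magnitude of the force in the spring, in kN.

P ≈ 595 kN

Free thermal contraction: δ_free = αΔT L = 16.2×10⁻⁶ × 158 × 1100 = 2.816 mm.
Let P be the tensile force in the spring. The link extends elastically by PL/(AE) and the spring stretches by P/k; together these equal δ_free.
P [ L/(AE) + 1/k ] = δ_free → P [ 1100/(1650×197×10³) + 1/(740×10³) ] = 2.816.
P = 2.816 / 4.735×10⁻⁶ = 594600 N.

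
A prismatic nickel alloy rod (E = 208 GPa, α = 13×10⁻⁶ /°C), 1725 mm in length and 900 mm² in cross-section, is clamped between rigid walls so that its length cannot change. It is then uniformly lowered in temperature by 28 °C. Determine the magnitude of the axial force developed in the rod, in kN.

P ≈ 68.1 kN (tensile)

With zero net strain, σ = E·αΔT = 208 GPa × 13×10⁻⁶ × 28 = 75.71 MPa.
Axial force P = σA = 75.71 × 900 = 68140 N = 68.14 kN, tensile.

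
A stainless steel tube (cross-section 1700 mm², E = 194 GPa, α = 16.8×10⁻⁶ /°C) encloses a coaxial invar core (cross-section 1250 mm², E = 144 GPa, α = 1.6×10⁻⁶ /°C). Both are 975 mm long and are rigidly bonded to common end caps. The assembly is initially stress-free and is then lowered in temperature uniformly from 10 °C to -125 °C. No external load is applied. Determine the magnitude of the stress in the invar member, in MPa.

σ ≈ 191 MPa (compressive)

Equilibrium of a rigid end plate with no external load gives equal and opposite internal forces ±P in the two members. Since α_{stainless steel} > α_{invar}, cooling drives the stainless steel into tension and the invar into compression.
Setting the final lengths equal and cancelling L: (α₁ − α₂)ΔT = P/(A₁E₁) + P/(A₂E₂).
|α₁ − α₂|·ΔT = 15.2×10⁻⁶ × 135 = 0.002052.
1/(A₁E₁) + 1/(A₂E₂) = 1/(1700×194×10³) + 1/(1250×144×10³) = 8.588×10⁻⁹ N⁻¹.
P = 0.002052 / 8.588×10⁻⁹ = 238900 N = 238.9 kN.
σ_{invar} = P/A₂ = 238900/1250 = 191.2 MPa, compressive.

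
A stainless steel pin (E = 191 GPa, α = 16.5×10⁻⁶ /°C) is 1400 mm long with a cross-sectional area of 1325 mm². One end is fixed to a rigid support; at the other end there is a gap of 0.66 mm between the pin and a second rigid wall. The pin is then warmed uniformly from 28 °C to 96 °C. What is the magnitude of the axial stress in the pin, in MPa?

If the wall were absent the pin would grow by αΔT L = 16.5×10⁻⁶ × 68 × 1400 = 1.571 mm.
This exceeds the 0.66 mm gap, so the wall pushes back. The portion of expansion that must be recovered elastically is δ_free − gap = 1.571 − 0.66 = 0.9108 mm.
Compatibility: PL/(AE) = 0.9108 mm, so σ = P/A = E × (0.9108/1400) = 124.3 MPa.

σ ≈ 124 MPa (compressive)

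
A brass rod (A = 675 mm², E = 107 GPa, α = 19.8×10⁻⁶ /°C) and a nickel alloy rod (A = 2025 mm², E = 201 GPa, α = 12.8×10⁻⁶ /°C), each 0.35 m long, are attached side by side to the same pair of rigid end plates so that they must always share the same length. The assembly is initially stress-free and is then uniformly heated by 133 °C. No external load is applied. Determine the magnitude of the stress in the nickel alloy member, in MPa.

σ ≈ 28.2 MPa (tensile)

Both members must finish at the same length. With the larger α, the brass tends to over-expand; the plates restrain it, putting the brass in compression and the nickel alloy in tension. With no external load the two internal forces are equal and opposite, magnitude P.
Setting the final lengths equal and cancelling L: (α₁ − α₂)ΔT = P/(A₁E₁) + P/(A₂E₂).
|α₁ − α₂|·ΔT = 7×10⁻⁶ × 133 = 0.000931.
1/(A₁E₁) + 1/(A₂E₂) = 1/(675×107×10³) + 1/(2025×201×10³) = 1.63×10⁻⁸ N⁻¹.
So P = 0.000931 / 1.63×10⁻⁸ = 57.11 kN.
σ_{nickel alloy} = P/A₂ = 57110/2025 = 28.2 MPa, tensile.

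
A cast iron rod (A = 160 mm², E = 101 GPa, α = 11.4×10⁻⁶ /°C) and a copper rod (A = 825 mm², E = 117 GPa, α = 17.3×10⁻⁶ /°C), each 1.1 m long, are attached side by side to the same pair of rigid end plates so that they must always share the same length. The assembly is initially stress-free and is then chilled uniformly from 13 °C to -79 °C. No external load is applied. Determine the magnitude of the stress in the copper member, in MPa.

σ ≈ 9.11 MPa (tensile)

Equilibrium of a rigid end plate with no external load gives equal and opposite internal forces ±P in the two members. Since α_{copper} > α_{cast iron}, cooling drives the copper into tension and the cast iron into compression.
Setting the final lengths equal and cancelling L: (α₁ − α₂)ΔT = P/(A₁E₁) + P/(A₂E₂).
|α₁ − α₂|·ΔT = 5.9×10⁻⁶ × 92 = 0.0005428.
1/(A₁E₁) + 1/(A₂E₂) = 1/(160×101×10³) + 1/(825×117×10³) = 7.224×10⁻⁸ N⁻¹.
P = 0.0005428 / 7.224×10⁻⁸ = 7514 N = 7.514 kN.
σ_{copper} = P/A₂ = 7514/825 = 9.108 MPa, tensile.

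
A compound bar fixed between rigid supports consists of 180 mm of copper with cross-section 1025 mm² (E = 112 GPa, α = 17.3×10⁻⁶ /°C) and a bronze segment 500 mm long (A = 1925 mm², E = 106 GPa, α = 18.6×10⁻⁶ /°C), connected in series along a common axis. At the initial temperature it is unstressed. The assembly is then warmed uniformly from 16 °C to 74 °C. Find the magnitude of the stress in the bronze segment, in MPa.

If the supports were absent, the total length change would be Σ αᵢΔT Lᵢ = 17.3×10⁻⁶×58×180 + 18.6×10⁻⁶×58×500 = 0.72 mm.
The walls prevent any net length change, so an axial force P (same in every segment) develops. Compatibility: P · Σ Lᵢ/(AᵢEᵢ) = δ_free.
Σ Lᵢ/(AᵢEᵢ) = 180/(1025×112×10³) + 500/(1925×106×10³) = 4.018×10⁻⁶ mm/N.
So P = 0.72 / 4.018×10⁻⁶ = 179.2 kN, compressive.
σ_{bronze} = P / A = 179200 / 1925 = 93.08 MPa.

σ ≈ 93.1 MPa (compressive)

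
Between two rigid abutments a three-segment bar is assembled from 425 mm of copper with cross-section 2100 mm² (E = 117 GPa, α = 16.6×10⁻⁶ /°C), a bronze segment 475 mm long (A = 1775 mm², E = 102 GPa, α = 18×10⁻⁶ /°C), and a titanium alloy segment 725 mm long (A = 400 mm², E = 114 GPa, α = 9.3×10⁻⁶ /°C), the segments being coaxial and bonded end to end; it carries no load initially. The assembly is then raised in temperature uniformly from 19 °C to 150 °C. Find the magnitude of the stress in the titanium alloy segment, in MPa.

With the walls removed the bar would change length by δ_free = Σ αᵢΔT Lᵢ = 16.6×10⁻⁶×131×425 + 18×10⁻⁶×131×475 + 9.3×10⁻⁶×131×725 = 2.928 mm.
Since the ends are fixed, an axial force P builds up, equal in every segment, with P · Σ Lᵢ/(AᵢEᵢ) = δ_free.
Σ Lᵢ/(AᵢEᵢ) = 425/(2100×117×10³) + 475/(1775×102×10³) + 725/(400×114×10³) = 2.025×10⁻⁵ mm/N.
Hence P = δ_free / Σ(L/AE) = 2.928/2.025×10⁻⁵ = 144.6 kN (compressive).
σ_{titanium alloy} = P / A = 144600 / 400 = 361.4 MPa.

σ ≈ 361 MPa (compressive)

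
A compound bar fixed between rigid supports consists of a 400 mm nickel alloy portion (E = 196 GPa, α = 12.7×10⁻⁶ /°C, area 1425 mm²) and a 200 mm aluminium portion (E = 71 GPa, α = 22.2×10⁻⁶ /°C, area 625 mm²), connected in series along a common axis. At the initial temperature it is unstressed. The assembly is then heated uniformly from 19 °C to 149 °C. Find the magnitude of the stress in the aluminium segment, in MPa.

σ ≈ 333 MPa (compressive)

If the supports were absent, the total length change would be Σ αᵢΔT Lᵢ = 12.7×10⁻⁶×130×400 + 22.2×10⁻⁶×130×200 = 1.238 mm.
The walls prevent any net length change, so an axial force P (same in every segment) develops. Compatibility: P · Σ Lᵢ/(AᵢEᵢ) = δ_free.
The series flexibility is Σ Lᵢ/(AᵢEᵢ) = 400/(1425×196×10³) + 200/(625×71×10³) = 5.939×10⁻⁶ mm/N.
So P = 1.238 / 5.939×10⁻⁶ = 208.4 kN, compressive.
σ_{aluminium} = P / A = 208400 / 625 = 333.4 MPa.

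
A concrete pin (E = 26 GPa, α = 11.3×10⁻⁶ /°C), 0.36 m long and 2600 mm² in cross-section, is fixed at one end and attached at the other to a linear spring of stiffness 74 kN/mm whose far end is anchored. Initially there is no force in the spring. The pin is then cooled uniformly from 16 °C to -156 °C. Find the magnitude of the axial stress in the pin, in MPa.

σ ≈ 14.3 MPa (tensile)

The unrestrained thermal change is αΔT L = 11.3×10⁻⁶ × 172 × 360 = 0.6997 mm.
Let P be the tensile force in the spring. The pin extends elastically by PL/(AE) and the spring stretches by P/k; together these equal δ_free.
P [ L/(AE) + 1/k ] = δ_free → P [ 360/(2600×26×10³) + 1/(74×10³) ] = 0.6997.
P = 0.6997 / 1.884×10⁻⁵ = 37140 N.
σ = P/A = 37140/2600 = 14.28 MPa.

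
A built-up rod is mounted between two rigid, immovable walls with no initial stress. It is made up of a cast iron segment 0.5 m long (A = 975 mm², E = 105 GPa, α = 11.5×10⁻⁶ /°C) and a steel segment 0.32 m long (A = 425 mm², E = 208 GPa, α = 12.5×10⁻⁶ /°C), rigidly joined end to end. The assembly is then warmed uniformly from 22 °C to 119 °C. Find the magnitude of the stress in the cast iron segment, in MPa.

σ ≈ 114 MPa (compressive)

With the walls removed the bar would change length by δ_free = Σ αᵢΔT Lᵢ = 11.5×10⁻⁶×97×500 + 12.5×10⁻⁶×97×320 = 0.9457 mm.
The rigid supports impose zero overall length change; the single axial force P common to all segments must satisfy P Σ Lᵢ/(AᵢEᵢ) = δ_free.
Σ Lᵢ/(AᵢEᵢ) = 500/(975×105×10³) + 320/(425×208×10³) = 8.504×10⁻⁶ mm/N.
So P = 0.9457 / 8.504×10⁻⁶ = 111.2 kN, compressive.
σ_{cast iron} = P / A = 111200 / 975 = 114.1 MPa.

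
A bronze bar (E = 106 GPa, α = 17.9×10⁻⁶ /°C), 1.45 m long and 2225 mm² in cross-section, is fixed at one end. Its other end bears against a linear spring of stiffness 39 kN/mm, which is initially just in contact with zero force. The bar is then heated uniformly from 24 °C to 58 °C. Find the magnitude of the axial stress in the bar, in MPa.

σ ≈ 12.5 MPa (compressive)

Free thermal expansion: δ_free = αΔT L = 17.9×10⁻⁶ × 34 × 1450 = 0.8825 mm.
Let P be the compressive force at the spring. The bar shortens elastically by PL/(AE) and the spring compresses by P/k; together these equal δ_free.
So P = δ_free / [L/(AE) + 1/k] = 0.8825 / [ 1450/(2225×106×10³) + 1/(39×10³) ].
P = 0.8825 / 3.179×10⁻⁵ = 27760 N.
σ = P/A = 27760/2225 = 12.48 MPa.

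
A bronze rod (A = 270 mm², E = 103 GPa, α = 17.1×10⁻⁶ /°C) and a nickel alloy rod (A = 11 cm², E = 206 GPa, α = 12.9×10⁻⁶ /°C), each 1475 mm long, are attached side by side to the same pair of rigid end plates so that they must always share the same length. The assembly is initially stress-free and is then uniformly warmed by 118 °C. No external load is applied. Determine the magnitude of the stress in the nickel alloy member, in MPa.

σ ≈ 11.2 MPa (tensile)

Equilibrium of a rigid end plate with no external load gives equal and opposite internal forces ±P in the two members. Since α_{bronze} > α_{nickel alloy}, heating drives the bronze into compression and the nickel alloy into tension.
Equating the net (thermal + elastic) strains gives |α₁ − α₂|·ΔT = P·[1/(A₁E₁) + 1/(A₂E₂)].
|α₁ − α₂|·ΔT = 4.2×10⁻⁶ × 118 = 0.0004956.
1/(A₁E₁) + 1/(A₂E₂) = 1/(270×103×10³) + 1/(1100×206×10³) = 4.037×10⁻⁸ N⁻¹.
P = 0.0004956 / 4.037×10⁻⁸ = 12280 N = 12.28 kN.
σ_{nickel alloy} = P/A₂ = 12280/1100 = 11.16 MPa, tensile.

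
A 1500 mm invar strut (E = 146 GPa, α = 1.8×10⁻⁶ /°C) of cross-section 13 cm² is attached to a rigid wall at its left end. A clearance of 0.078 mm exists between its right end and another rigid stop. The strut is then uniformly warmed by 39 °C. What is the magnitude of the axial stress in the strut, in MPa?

σ ≈ 2.66 MPa (compressive)

If the wall were absent the strut would grow by αΔT L = 1.8×10⁻⁶ × 39 × 1500 = 0.1053 mm.
The gap closes (δ_free > 0.078 mm) and the wall then resists a further 0.1053 − 0.078 = 0.0273 mm of expansion.
Compatibility: PL/(AE) = 0.0273 mm, so σ = P/A = E × (0.0273/1500) = 2.657 MPa.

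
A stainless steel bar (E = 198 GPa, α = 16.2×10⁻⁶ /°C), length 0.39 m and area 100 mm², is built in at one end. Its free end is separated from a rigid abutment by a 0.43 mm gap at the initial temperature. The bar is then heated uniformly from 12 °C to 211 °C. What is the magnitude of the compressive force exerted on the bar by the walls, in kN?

P ≈ 42 kN

If the wall were absent the bar would grow by αΔT L = 16.2×10⁻⁶ × 199 × 390 = 1.257 mm.
The gap closes (δ_free > 0.43 mm) and the wall then resists a further 1.257 − 0.43 = 0.8273 mm of expansion.
So σ = E(δ_free − g)/L = 198×10³ × 0.8273/390 = 420 MPa.
P = σA = 420 × 100 = 42 kN.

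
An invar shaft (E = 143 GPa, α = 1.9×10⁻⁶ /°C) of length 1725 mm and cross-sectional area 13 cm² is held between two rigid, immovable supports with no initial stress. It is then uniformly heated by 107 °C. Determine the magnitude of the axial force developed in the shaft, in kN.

P ≈ 37.8 kN (compressive)

The ends cannot move, so σ = EαΔT = 143×10³ × 1.9×10⁻⁶ × 107 = 29.07 MPa.
Then P = σA = 29.07 × 1300 mm² = 37.79 kN, compressive.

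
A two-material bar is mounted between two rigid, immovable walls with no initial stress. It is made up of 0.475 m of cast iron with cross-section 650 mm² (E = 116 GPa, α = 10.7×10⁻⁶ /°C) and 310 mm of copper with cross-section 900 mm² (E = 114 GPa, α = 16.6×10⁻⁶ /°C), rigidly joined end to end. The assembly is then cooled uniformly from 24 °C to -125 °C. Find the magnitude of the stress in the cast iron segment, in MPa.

If the supports were absent, the total length change would be Σ αᵢΔT Lᵢ = 10.7×10⁻⁶×149×475 + 16.6×10⁻⁶×149×310 = 1.524 mm.
The walls prevent any net length change, so an axial force P (same in every segment) develops. Compatibility: P · Σ Lᵢ/(AᵢEᵢ) = δ_free.
Σ Lᵢ/(AᵢEᵢ) = 475/(650×116×10³) + 310/(900×114×10³) = 9.321×10⁻⁶ mm/N.
Hence P = δ_free / Σ(L/AE) = 1.524/9.321×10⁻⁶ = 163.5 kN (tensile).
σ_{cast iron} = P / A = 163500 / 650 = 251.5 MPa.

σ ≈ 252 MPa (tensile)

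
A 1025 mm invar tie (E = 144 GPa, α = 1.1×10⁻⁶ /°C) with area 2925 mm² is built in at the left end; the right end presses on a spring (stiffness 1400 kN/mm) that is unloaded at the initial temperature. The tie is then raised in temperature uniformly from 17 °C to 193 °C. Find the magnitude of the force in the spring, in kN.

P ≈ 63 kN

Free thermal expansion: δ_free = αΔT L = 1.1×10⁻⁶ × 176 × 1025 = 0.1984 mm.
Let P be the compressive force at the spring. The tie shortens elastically by PL/(AE) and the spring compresses by P/k; together these equal δ_free.
So P = δ_free / [L/(AE) + 1/k] = 0.1984 / [ 1025/(2925×144×10³) + 1/(1400×10³) ].
P = 0.1984 / 3.148×10⁻⁶ = 63040 N.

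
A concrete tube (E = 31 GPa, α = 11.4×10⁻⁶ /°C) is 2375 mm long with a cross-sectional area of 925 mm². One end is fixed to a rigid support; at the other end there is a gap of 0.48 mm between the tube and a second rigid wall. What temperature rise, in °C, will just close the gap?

Contact occurs when the free expansion equals the gap: αΔT L = 0.48 mm.
ΔT = 0.48 / (11.4×10⁻⁶ × 2375) = 17.73 °C.

ΔT ≈ 17.7 °C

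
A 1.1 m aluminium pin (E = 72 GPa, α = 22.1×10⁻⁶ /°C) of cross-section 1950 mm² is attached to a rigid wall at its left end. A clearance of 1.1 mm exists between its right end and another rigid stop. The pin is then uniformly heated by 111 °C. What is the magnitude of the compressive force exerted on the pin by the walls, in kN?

Unrestrained expansion: δ_free = αΔT L = 22.1×10⁻⁶ × 111 × 1100 = 2.698 mm.
This exceeds the 1.1 mm gap, so the wall pushes back. The portion of expansion that must be recovered elastically is δ_free − gap = 2.698 − 1.1 = 1.598 mm.
So σ = E(δ_free − g)/L = 72×10³ × 1.598/1100 = 104.6 MPa.
Force on the wall = σA = 104.6 × 1950 mm² = 204 kN.

P ≈ 204 kN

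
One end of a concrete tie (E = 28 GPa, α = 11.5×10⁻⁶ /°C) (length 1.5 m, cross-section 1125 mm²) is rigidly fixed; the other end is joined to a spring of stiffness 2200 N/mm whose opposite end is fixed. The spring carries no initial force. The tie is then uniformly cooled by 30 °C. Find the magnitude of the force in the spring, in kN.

P ≈ 1.03 kN

If the spring were absent the tie would shorten by αΔT L = 11.5×10⁻⁶ × 30 × 1500 = 0.5175 mm.
With a force P in the spring, the elastic change of the tie is PL/(AE) and that of the spring is P/k; compatibility requires their sum to equal δ_free.
So P = δ_free / [L/(AE) + 1/k] = 0.5175 / [ 1500/(1125×28×10³) + 1/(2200) ].
P = 0.5175 / 0.0005022 = 1031 N.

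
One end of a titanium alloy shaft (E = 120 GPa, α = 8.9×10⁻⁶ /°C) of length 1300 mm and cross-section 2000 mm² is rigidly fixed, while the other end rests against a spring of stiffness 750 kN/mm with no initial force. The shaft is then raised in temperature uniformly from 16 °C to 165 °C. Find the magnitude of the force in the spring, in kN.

If the spring were absent the shaft would lengthen by αΔT L = 8.9×10⁻⁶ × 149 × 1300 = 1.724 mm.
With a force P in the spring, the elastic change of the shaft is PL/(AE) and that of the spring is P/k; compatibility requires their sum to equal δ_free.
So P = δ_free / [L/(AE) + 1/k] = 1.724 / [ 1300/(2000×120×10³) + 1/(750×10³) ].
P = 1.724 / 6.75×10⁻⁶ = 255400 N.

P ≈ 255 kN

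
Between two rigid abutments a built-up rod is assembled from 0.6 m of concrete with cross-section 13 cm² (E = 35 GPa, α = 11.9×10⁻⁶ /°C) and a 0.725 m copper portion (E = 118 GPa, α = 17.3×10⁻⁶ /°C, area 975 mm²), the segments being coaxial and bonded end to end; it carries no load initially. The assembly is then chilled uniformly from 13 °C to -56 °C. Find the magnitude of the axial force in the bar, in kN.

P ≈ 69.7 kN (tensile)

Free thermal contraction of the whole bar: Σ αᵢΔT Lᵢ = 11.9×10⁻⁶×69×600 + 17.3×10⁻⁶×69×725 = 1.358 mm.
The walls prevent any net length change, so an axial force P (same in every segment) develops. Compatibility: P · Σ Lᵢ/(AᵢEᵢ) = δ_free.
The series flexibility is Σ Lᵢ/(AᵢEᵢ) = 600/(1300×35×10³) + 725/(975×118×10³) = 1.949×10⁻⁵ mm/N.
So P = 1.358 / 1.949×10⁻⁵ = 69.69 kN, tensile.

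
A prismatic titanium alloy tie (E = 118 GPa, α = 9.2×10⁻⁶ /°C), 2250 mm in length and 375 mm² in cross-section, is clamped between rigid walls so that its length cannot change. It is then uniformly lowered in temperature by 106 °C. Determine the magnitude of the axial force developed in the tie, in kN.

With zero net strain, σ = E·αΔT = 118 GPa × 9.2×10⁻⁶ × 106 = 115.1 MPa.
P = AEαΔT = 375 × 118×10³ × 9.2×10⁻⁶ × 106 = 43.15 kN (tensile).

P ≈ 43.2 kN (tensile)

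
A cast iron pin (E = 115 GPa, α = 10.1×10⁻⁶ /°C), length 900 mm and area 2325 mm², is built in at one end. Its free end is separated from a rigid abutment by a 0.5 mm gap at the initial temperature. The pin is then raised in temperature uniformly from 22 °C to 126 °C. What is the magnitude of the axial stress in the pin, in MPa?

Unrestrained expansion: δ_free = αΔT L = 10.1×10⁻⁶ × 104 × 900 = 0.9454 mm.
This exceeds the 0.5 mm gap, so the wall pushes back. The portion of expansion that must be recovered elastically is δ_free − gap = 0.9454 − 0.5 = 0.4454 mm.
That suppressed elongation corresponds to σ = E·Δ/L = 115×10³ × 0.4454/900 = 56.91 MPa.

σ ≈ 56.9 MPa (compressive)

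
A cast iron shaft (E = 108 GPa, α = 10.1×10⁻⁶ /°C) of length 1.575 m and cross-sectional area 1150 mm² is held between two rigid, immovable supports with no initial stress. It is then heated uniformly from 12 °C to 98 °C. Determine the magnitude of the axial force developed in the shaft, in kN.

P ≈ 108 kN (compressive)

With zero net strain, σ = E·αΔT = 108 GPa × 10.1×10⁻⁶ × 86 = 93.81 MPa.
Axial force P = σA = 93.81 × 1150 = 107900 N = 107.9 kN, compressive.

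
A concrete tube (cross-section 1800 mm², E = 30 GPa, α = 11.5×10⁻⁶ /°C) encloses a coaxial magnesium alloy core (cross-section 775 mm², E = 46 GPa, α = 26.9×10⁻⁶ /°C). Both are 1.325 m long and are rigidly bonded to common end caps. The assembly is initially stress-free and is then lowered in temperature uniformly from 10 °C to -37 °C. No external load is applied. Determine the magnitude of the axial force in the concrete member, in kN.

Equilibrium of a rigid end plate with no external load gives equal and opposite internal forces ±P in the two members. Since α_{magnesium alloy} > α_{concrete}, cooling drives the magnesium alloy into tension and the concrete into compression.
Compatibility of the two members (thermal + elastic change equal): (α₁ − α₂)ΔT = P·[1/(A₁E₁) + 1/(A₂E₂)].
|α₁ − α₂|·ΔT = 15.4×10⁻⁶ × 47 = 0.0007238.
1/(A₁E₁) + 1/(A₂E₂) = 1/(1800×30×10³) + 1/(775×46×10³) = 4.657×10⁻⁸ N⁻¹.
P = 0.0007238 / 4.657×10⁻⁸ = 15540 N = 15.54 kN.

P ≈ 15.5 kN (compressive in the concrete)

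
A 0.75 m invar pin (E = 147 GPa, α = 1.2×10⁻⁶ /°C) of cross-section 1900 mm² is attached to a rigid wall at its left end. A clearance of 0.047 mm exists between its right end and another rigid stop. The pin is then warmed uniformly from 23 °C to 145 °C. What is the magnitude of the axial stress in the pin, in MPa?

σ ≈ 12.3 MPa (compressive)

Unrestrained expansion: δ_free = αΔT L = 1.2×10⁻⁶ × 122 × 750 = 0.1098 mm.
After closing the 0.047 mm clearance, 0.1098 − 0.047 = 0.0628 mm of expansion remains to be suppressed by the wall.
Compatibility: PL/(AE) = 0.0628 mm, so σ = P/A = E × (0.0628/750) = 12.31 MPa.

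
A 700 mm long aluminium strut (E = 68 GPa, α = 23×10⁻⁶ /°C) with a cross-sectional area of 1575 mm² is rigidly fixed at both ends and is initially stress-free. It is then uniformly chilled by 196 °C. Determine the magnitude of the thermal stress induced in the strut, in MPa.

σ ≈ 307 MPa (tensile)

Because both ends are immovable the net strain is zero, and the suppressed thermal strain is αΔT = 23×10⁻⁶ × 196 = 4508×10⁻⁶.
Hence σ = E·αΔT = 68×10³ × 4508×10⁻⁶ = 306.5 MPa, tensile.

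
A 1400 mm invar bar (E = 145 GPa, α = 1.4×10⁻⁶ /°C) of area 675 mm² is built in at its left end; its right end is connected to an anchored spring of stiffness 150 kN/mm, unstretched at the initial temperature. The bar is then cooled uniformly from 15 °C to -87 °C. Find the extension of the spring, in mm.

δ ≈ 0.0636 mm

If the spring were absent the bar would shorten by αΔT L = 1.4×10⁻⁶ × 102 × 1400 = 0.1999 mm.
Let P be the tensile force in the spring. The bar extends elastically by PL/(AE) and the spring stretches by P/k; together these equal δ_free.
So P = δ_free / [L/(AE) + 1/k] = 0.1999 / [ 1400/(675×145×10³) + 1/(150×10³) ].
P = 0.1999 / 2.097×10⁻⁵ = 9533 N.
Spring extension = P/k = 9533/(150×10³) = 0.06356 mm.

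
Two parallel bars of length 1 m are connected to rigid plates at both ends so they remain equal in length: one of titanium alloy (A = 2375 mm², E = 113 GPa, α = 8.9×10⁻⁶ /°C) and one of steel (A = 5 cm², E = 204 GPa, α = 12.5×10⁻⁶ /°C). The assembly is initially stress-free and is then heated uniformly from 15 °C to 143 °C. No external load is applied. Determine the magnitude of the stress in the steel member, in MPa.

σ ≈ 68.1 MPa (compressive)

The steel has the larger α, so on heating it would change length more than the titanium alloy if both were free. The rigid plates force a common final length, so the steel is put into compression and the titanium alloy into tension, with equal and opposite forces P (no external load).
Setting the final lengths equal and cancelling L: (α₁ − α₂)ΔT = P/(A₁E₁) + P/(A₂E₂).
|α₁ − α₂|·ΔT = 3.6×10⁻⁶ × 128 = 0.0004608.
1/(A₁E₁) + 1/(A₂E₂) = 1/(2375×113×10³) + 1/(500×204×10³) = 1.353×10⁻⁸ N⁻¹.
So P = 0.0004608 / 1.353×10⁻⁸ = 34.06 kN.
σ_{steel} = P/A₂ = 34060/500 = 68.12 MPa, compressive.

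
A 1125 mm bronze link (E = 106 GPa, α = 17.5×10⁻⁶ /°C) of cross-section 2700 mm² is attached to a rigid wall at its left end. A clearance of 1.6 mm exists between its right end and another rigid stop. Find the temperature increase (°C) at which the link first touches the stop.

ΔT ≈ 81.3 °C

Contact occurs when the free expansion equals the gap: αΔT L = 1.6 mm.
ΔT = 1.6 / (17.5×10⁻⁶ × 1125) = 81.27 °C.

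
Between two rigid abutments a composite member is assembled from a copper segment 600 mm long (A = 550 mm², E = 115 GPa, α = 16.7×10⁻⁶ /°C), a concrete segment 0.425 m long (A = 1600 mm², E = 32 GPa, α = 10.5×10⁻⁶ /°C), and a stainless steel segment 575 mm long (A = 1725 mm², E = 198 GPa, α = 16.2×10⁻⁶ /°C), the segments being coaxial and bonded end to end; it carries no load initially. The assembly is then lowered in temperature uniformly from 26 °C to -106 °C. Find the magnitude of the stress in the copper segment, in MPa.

If the supports were absent, the total length change would be Σ αᵢΔT Lᵢ = 16.7×10⁻⁶×132×600 + 10.5×10⁻⁶×132×425 + 16.2×10⁻⁶×132×575 = 3.141 mm.
The walls prevent any net length change, so an axial force P (same in every segment) develops. Compatibility: P · Σ Lᵢ/(AᵢEᵢ) = δ_free.
The series flexibility is Σ Lᵢ/(AᵢEᵢ) = 600/(550×115×10³) + 425/(1600×32×10³) + 575/(1725×198×10³) = 1.947×10⁻⁵ mm/N.
P = 3.141 / 1.947×10⁻⁵ = 161300 N = 161.3 kN, tensile.
σ_{copper} = P / A = 161300 / 550 = 293.3 MPa.

σ ≈ 293 MPa (tensile)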